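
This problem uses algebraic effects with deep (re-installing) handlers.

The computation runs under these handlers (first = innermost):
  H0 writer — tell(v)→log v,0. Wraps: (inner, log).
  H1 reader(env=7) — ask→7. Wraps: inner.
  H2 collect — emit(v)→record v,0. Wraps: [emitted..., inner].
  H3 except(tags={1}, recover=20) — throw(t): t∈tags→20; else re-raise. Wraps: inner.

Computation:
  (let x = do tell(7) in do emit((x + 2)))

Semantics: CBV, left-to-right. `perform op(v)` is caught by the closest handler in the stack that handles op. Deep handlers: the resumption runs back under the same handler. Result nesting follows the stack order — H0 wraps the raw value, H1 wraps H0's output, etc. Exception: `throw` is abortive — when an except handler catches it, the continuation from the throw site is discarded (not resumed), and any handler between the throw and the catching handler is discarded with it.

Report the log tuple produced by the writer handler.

Answer: (7)

Evaluation trace:
tell(7) @ H0 ⇒ log+=7
emit(2) @ H2 ⇒ out+=2
H0 returns (0, (7))
H1 returns (0, (7))
H2 returns [2, (0, (7))]
H3 returns [2, (0, (7))]
= [2, (0, (7))]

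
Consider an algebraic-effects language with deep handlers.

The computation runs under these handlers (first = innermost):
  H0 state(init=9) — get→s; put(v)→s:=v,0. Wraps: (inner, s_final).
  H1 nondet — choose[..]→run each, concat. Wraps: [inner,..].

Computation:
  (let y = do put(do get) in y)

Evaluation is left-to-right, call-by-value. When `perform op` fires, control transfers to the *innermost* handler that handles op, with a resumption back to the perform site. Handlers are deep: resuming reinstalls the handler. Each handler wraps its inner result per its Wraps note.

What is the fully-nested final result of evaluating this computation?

Answer: [(0, 9)]

Step-by-step:
get @ H0 ⇒ 9
put(9) @ H0 ⇒ s:=9
H0 returns (0, 9)
H1 returns [(0, 9)]
= [(0, 9)]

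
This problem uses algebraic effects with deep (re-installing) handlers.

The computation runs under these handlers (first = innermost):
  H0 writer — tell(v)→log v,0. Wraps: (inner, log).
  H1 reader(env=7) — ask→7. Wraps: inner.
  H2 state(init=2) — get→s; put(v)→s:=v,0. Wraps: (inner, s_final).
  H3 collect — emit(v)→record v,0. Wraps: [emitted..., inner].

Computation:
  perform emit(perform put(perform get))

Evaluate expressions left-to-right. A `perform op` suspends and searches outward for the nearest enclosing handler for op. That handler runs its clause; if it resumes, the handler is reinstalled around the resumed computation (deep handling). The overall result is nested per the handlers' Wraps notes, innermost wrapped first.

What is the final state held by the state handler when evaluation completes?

Step-by-step:
get @ H2 ⇒ 2
put(2) @ H2 ⇒ s:=2
emit(0) @ H3 ⇒ out+=0
H0 returns (0, ())
H1 returns (0, ())
H2 returns ((0, ()), 2)
H3 returns [0, ((0, ()), 2)]
= [0, ((0, ()), 2)]

Answer: 2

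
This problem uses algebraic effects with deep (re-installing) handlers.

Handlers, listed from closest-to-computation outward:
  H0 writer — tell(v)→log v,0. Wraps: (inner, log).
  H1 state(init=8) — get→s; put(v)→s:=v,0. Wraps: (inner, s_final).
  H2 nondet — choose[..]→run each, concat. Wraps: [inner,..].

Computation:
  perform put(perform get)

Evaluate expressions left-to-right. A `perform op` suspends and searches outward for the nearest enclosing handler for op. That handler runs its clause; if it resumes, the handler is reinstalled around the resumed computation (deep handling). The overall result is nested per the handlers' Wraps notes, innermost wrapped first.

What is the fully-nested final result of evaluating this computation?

Answer: [((0, ()), 8)]

Step-by-step:
get @ H1 ⇒ 8
put(8) @ H1 ⇒ s:=8
H0 returns (0, ())
H1 returns ((0, ()), 8)
H2 returns [((0, ()), 8)]
= [((0, ()), 8)]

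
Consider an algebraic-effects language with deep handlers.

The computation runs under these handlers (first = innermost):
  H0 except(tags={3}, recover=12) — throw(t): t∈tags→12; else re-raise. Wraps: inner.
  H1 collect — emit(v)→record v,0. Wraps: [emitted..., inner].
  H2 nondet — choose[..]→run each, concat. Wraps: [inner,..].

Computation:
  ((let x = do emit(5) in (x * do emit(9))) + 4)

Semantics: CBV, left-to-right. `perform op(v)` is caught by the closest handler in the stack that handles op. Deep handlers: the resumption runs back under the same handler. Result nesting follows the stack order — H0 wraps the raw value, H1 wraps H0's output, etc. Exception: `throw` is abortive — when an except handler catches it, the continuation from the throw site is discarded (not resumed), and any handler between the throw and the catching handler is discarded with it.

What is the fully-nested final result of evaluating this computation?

Step-by-step:
emit(5) @ H1 ⇒ out+=5
emit(9) @ H1 ⇒ out+=9
H0 returns 4
H1 returns [5, 9, 4]
H2 returns [[5, 9, 4]]
= [[5, 9, 4]]

Answer: [[5, 9, 4]]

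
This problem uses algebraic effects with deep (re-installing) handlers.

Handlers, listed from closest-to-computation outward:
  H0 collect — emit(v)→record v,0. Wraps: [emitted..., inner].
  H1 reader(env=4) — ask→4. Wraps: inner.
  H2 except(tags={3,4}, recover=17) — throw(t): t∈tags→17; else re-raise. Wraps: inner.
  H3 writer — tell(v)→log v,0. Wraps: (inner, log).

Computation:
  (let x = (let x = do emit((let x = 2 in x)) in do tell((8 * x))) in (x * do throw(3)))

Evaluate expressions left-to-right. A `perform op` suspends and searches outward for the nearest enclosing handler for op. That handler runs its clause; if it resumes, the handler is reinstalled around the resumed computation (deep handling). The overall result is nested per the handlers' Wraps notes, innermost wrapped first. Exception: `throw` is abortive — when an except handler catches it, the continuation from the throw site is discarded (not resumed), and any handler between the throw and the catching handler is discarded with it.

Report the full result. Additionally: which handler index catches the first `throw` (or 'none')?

Answer: (17, (0)) ; first throw caught by: H2

Working:
emit(2) @ H0 ⇒ out+=2
tell(0) @ H3 ⇒ log+=0
throw(3) @ H2 caught ⇒ 17
H3 returns (17, (0))
= (17, (0))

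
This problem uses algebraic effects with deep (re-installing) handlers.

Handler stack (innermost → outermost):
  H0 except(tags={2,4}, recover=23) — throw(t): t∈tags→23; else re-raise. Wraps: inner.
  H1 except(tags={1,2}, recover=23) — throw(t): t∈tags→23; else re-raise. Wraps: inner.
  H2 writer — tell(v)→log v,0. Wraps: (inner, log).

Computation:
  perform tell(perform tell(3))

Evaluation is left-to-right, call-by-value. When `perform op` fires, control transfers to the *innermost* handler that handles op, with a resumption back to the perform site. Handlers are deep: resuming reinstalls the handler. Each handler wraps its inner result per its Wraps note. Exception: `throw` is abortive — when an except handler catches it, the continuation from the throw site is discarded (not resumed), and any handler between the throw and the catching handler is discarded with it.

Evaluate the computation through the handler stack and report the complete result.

Answer: (0, (3, 0))

Step-by-step:
tell(3) @ H2 ⇒ log+=3
tell(0) @ H2 ⇒ log+=0
H0 returns 0
H1 returns 0
H2 returns (0, (3, 0))
= (0, (3, 0))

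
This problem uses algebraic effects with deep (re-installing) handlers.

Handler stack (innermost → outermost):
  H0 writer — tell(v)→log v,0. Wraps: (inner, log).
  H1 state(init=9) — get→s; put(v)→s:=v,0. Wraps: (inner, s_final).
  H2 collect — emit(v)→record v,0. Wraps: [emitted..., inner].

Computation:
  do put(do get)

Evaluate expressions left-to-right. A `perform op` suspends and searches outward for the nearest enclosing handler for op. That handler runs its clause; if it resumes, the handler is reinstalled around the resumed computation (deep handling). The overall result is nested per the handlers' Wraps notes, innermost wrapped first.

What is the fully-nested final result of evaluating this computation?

Working:
get @ H1 ⇒ 9
put(9) @ H1 ⇒ s:=9
H0 returns (0, ())
H1 returns ((0, ()), 9)
H2 returns [((0, ()), 9)]
= [((0, ()), 9)]

Answer: [((0, ()), 9)]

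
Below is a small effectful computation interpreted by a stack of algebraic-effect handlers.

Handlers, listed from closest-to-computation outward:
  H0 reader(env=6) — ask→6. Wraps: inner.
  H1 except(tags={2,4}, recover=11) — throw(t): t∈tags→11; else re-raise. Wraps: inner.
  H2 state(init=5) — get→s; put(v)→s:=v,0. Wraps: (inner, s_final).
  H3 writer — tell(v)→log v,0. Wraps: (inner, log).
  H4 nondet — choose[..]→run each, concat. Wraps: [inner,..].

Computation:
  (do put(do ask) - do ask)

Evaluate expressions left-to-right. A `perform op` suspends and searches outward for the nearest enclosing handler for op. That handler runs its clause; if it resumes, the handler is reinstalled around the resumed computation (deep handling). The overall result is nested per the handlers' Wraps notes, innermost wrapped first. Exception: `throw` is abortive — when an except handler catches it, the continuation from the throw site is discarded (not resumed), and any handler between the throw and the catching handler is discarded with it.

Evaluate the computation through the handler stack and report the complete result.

Answer: [((-6, 6), ())]

Step-by-step:
ask @ H0 ⇒ 6
put(6) @ H2 ⇒ s:=6
ask @ H0 ⇒ 6
H0 returns -6
H1 returns -6
H2 returns (-6, 6)
H3 returns ((-6, 6), ())
H4 returns [((-6, 6), ())]
= [((-6, 6), ())]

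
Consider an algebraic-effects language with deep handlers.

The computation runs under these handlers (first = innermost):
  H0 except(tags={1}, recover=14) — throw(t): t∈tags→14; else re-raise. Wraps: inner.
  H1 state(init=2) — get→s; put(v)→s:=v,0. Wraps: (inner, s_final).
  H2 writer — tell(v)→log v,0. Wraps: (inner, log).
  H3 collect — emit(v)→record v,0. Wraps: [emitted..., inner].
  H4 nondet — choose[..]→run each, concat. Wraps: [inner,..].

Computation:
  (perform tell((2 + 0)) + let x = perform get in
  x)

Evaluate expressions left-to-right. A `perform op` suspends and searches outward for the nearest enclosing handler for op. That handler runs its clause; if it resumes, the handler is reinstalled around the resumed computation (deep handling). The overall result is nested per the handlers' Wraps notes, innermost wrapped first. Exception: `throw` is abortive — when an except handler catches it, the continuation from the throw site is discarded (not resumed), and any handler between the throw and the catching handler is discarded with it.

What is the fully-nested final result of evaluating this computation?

Answer: [[((2, 2), (2))]]

Working:
tell(2) @ H2 ⇒ log+=2
get @ H1 ⇒ 2
H0 returns 2
H1 returns (2, 2)
H2 returns ((2, 2), (2))
H3 returns [((2, 2), (2))]
H4 returns [[((2, 2), (2))]]
= [[((2, 2), (2))]]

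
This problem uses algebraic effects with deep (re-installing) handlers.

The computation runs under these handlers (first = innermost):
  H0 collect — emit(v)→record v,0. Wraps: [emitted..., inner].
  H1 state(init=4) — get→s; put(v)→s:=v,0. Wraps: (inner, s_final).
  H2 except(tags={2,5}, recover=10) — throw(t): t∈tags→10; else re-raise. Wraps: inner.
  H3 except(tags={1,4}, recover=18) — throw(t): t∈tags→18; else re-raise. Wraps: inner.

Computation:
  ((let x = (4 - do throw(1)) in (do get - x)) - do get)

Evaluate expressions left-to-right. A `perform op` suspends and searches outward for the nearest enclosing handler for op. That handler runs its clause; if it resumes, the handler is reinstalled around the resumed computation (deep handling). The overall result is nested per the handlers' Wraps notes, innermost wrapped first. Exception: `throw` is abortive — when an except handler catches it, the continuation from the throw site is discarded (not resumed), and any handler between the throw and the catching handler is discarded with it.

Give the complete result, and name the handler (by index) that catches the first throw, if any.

Working:
throw(1) @ H2 re-raised
throw(1) @ H3 caught ⇒ 18
= 18

Answer: 18 ; first throw caught by: H3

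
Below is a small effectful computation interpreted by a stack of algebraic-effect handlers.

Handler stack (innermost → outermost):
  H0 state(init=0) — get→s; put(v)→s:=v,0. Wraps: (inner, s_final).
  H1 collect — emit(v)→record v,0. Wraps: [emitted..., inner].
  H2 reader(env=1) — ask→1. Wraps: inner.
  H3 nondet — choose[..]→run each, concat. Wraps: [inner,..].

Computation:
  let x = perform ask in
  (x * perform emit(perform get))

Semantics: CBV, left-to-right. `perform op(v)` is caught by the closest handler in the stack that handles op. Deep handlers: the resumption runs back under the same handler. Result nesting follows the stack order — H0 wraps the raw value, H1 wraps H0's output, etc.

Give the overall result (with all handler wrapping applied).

Evaluation trace:
ask @ H2 ⇒ 1
get @ H0 ⇒ 0
emit(0) @ H1 ⇒ out+=0
H0 returns (0, 0)
H1 returns [0, (0, 0)]
H2 returns [0, (0, 0)]
H3 returns [[0, (0, 0)]]
= [[0, (0, 0)]]

Answer: [[0, (0, 0)]]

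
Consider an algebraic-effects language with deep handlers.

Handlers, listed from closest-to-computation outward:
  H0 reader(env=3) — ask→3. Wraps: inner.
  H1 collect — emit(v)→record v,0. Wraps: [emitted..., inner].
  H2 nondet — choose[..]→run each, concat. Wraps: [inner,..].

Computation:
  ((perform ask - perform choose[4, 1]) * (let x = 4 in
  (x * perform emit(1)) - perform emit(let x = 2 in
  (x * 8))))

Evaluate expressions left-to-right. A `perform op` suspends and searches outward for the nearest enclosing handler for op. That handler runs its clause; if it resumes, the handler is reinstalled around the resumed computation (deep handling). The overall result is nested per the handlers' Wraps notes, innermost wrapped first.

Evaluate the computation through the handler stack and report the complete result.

Answer: [[1, 16, 0], [1, 16, 0]]

Evaluation trace:
ask @ H0 ⇒ 3
choose[4, 1] @ H2
  branch[0] choose=4:
    emit(1) @ H1 ⇒ out+=1
    emit(16) @ H1 ⇒ out+=16
    H0 returns 0
    H1 returns [1, 16, 0]
    H2 returns [[1, 16, 0]]
  branch[1] choose=1:
    emit(1) @ H1 ⇒ out+=1
    emit(16) @ H1 ⇒ out+=16
    H0 returns 0
    H1 returns [1, 16, 0]
    H2 returns [[1, 16, 0]]
= [[1, 16, 0], [1, 16, 0]]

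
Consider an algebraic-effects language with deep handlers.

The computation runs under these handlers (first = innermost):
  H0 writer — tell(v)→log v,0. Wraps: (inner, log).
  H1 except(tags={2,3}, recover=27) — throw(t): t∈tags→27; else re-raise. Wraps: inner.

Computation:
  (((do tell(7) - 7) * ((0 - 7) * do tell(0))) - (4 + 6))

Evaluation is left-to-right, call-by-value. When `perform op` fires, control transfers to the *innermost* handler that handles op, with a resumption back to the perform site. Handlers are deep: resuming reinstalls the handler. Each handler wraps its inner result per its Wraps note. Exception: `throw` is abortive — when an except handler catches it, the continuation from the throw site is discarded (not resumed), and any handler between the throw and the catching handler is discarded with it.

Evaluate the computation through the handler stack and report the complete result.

Step-by-step:
tell(7) @ H0 ⇒ log+=7
tell(0) @ H0 ⇒ log+=0
H0 returns (-10, (7, 0))
H1 returns (-10, (7, 0))
= (-10, (7, 0))

Answer: (-10, (7, 0))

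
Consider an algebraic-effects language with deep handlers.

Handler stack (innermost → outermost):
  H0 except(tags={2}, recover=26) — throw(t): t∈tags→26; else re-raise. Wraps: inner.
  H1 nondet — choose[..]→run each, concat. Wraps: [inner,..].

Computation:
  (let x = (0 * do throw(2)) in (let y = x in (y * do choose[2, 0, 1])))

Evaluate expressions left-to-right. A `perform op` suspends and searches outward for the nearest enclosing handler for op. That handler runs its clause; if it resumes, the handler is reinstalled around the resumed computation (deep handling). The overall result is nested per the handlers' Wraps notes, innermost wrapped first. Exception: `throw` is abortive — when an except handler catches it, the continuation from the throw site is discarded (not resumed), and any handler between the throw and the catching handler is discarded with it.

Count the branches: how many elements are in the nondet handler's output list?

Working:
throw(2) @ H0 caught ⇒ 26
H1 returns [26]
= [26]

Answer: 1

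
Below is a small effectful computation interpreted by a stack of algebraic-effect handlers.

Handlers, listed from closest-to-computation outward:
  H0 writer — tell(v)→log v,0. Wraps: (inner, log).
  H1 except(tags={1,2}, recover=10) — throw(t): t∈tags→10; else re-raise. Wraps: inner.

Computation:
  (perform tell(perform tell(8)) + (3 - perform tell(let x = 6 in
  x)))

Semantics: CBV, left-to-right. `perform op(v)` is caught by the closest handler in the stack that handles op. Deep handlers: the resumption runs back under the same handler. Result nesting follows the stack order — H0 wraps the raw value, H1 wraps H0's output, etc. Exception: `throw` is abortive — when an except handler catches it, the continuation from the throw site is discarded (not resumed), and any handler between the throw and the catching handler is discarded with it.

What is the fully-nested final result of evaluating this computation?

Evaluation trace:
tell(8) @ H0 ⇒ log+=8
tell(0) @ H0 ⇒ log+=0
tell(6) @ H0 ⇒ log+=6
H0 returns (3, (8, 0, 6))
H1 returns (3, (8, 0, 6))
= (3, (8, 0, 6))

Answer: (3, (8, 0, 6))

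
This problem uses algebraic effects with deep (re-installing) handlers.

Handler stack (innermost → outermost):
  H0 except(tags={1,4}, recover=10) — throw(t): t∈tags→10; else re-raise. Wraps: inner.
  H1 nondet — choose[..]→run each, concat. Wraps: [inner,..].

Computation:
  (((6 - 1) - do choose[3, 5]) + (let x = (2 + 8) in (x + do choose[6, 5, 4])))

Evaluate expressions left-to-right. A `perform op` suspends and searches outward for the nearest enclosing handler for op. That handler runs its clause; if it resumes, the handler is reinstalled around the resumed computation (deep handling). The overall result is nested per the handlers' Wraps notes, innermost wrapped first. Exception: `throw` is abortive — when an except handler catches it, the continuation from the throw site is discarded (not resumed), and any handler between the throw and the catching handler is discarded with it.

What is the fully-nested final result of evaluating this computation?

Answer: [18, 17, 16, 16, 15, 14]

Evaluation trace:
choose[3, 5] @ H1
  branch[0] choose=3:
    choose[6, 5, 4] @ H1
      branch[0] choose=6:
        H0 returns 18
        H1 returns [18]
      branch[1] choose=5:
        H0 returns 17
        H1 returns [17]
      branch[2] choose=4:
        H0 returns 16
        H1 returns [16]
  branch[1] choose=5:
    choose[6, 5, 4] @ H1
      branch[0] choose=6:
        H0 returns 16
        H1 returns [16]
      branch[1] choose=5:
        H0 returns 15
        H1 returns [15]
      branch[2] choose=4:
        H0 returns 14
        H1 returns [14]
= [18, 17, 16, 16, 15, 14]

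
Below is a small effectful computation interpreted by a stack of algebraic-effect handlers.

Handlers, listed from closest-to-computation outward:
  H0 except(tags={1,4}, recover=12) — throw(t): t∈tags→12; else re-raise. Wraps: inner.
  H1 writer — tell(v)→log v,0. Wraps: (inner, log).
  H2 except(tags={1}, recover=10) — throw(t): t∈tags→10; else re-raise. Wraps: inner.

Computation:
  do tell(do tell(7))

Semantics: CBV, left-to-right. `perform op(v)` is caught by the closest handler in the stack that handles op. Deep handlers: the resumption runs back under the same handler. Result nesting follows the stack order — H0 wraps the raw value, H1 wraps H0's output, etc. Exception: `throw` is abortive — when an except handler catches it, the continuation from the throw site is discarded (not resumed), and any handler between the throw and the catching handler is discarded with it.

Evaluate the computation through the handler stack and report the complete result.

Step-by-step:
tell(7) @ H1 ⇒ log+=7
tell(0) @ H1 ⇒ log+=0
H0 returns 0
H1 returns (0, (7, 0))
H2 returns (0, (7, 0))
= (0, (7, 0))

Answer: (0, (7, 0))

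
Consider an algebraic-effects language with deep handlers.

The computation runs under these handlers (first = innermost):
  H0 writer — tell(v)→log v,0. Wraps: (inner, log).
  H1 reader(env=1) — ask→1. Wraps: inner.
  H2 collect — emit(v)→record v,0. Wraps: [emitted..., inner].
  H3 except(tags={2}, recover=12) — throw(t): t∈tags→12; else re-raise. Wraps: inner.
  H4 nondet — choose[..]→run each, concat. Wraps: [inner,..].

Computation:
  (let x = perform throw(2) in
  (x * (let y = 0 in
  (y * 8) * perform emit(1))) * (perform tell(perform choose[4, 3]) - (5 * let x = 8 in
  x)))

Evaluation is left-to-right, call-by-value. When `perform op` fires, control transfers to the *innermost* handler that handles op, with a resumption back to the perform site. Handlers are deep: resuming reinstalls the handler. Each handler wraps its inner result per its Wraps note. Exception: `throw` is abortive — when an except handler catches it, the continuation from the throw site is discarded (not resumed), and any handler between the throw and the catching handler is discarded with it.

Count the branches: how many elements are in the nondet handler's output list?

Evaluation trace:
throw(2) @ H3 caught ⇒ 12
H4 returns [12]
= [12]

Answer: 1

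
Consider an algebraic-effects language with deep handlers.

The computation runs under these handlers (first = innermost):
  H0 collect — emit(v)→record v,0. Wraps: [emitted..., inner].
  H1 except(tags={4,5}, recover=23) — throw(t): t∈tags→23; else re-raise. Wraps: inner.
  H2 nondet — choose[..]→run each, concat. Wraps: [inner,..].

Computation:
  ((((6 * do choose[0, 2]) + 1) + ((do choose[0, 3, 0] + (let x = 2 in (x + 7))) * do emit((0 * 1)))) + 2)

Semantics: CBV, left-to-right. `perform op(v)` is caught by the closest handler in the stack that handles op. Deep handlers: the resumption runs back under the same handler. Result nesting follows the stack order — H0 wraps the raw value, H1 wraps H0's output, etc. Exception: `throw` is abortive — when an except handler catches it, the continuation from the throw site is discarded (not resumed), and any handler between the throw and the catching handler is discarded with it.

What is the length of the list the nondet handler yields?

Answer: 6

Evaluation trace:
choose[0, 2] @ H2
  branch[0] choose=0:
    choose[0, 3, 0] @ H2
      branch[0] choose=0:
        emit(0) @ H0 ⇒ out+=0
        H0 returns [0, 3]
        H1 returns [0, 3]
        H2 returns [[0, 3]]
      branch[1] choose=3:
        emit(0) @ H0 ⇒ out+=0
        H0 returns [0, 3]
        H1 returns [0, 3]
        H2 returns [[0, 3]]
      branch[2] choose=0:
        emit(0) @ H0 ⇒ out+=0
        H0 returns [0, 3]
        H1 returns [0, 3]
        H2 returns [[0, 3]]
  branch[1] choose=2:
    choose[0, 3, 0] @ H2
      branch[0] choose=0:
        emit(0) @ H0 ⇒ out+=0
        H0 returns [0, 15]
        H1 returns [0, 15]
        H2 returns [[0, 15]]
      branch[1] choose=3:
        emit(0) @ H0 ⇒ out+=0
        H0 returns [0, 15]
        H1 returns [0, 15]
        H2 returns [[0, 15]]
      branch[2] choose=0:
        emit(0) @ H0 ⇒ out+=0
        H0 returns [0, 15]
        H1 returns [0, 15]
        H2 returns [[0, 15]]
= [[0, 3], [0, 3], [0, 3], [0, 15], [0, 15], [0, 15]]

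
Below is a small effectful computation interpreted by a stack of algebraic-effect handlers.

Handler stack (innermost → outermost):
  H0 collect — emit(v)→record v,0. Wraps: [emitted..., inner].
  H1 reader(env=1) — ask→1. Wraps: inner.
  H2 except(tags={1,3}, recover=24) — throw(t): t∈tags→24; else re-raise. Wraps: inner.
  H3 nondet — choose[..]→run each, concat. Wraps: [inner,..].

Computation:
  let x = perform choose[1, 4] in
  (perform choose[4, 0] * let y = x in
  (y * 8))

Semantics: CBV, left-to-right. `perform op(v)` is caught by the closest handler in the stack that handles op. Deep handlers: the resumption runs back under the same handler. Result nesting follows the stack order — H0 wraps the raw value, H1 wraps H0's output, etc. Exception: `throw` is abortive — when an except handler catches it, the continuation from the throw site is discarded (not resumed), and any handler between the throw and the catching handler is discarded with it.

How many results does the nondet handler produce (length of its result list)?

Evaluation trace:
choose[1, 4] @ H3
  branch[0] choose=1:
    choose[4, 0] @ H3
      branch[0] choose=4:
        H0 returns [32]
        H1 returns [32]
        H2 returns [32]
        H3 returns [[32]]
      branch[1] choose=0:
        H0 returns [0]
        H1 returns [0]
        H2 returns [0]
        H3 returns [[0]]
  branch[1] choose=4:
    choose[4, 0] @ H3
      branch[0] choose=4:
        H0 returns [128]
        H1 returns [128]
        H2 returns [128]
        H3 returns [[128]]
      branch[1] choose=0:
        H0 returns [0]
        H1 returns [0]
        H2 returns [0]
        H3 returns [[0]]
= [[32], [0], [128], [0]]

Answer: 4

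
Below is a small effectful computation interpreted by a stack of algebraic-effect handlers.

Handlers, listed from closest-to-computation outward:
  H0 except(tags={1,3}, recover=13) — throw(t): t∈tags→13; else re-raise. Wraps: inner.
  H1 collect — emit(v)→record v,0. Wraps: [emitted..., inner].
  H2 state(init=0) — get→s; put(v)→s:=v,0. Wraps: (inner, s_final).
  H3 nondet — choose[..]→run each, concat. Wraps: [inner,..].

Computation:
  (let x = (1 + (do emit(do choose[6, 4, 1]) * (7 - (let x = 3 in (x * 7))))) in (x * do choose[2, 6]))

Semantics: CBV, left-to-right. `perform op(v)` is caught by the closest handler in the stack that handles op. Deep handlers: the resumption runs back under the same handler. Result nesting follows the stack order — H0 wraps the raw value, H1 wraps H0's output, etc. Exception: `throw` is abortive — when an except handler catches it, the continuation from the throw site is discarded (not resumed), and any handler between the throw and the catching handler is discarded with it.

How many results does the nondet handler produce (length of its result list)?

Working:
choose[6, 4, 1] @ H3
  branch[0] choose=6:
    emit(6) @ H1 ⇒ out+=6
    choose[2, 6] @ H3
      branch[0] choose=2:
        H0 returns 2
        H1 returns [6, 2]
        H2 returns ([6, 2], 0)
        H3 returns [([6, 2], 0)]
      branch[1] choose=6:
        H0 returns 6
        H1 returns [6, 6]
        H2 returns ([6, 6], 0)
        H3 returns [([6, 6], 0)]
  branch[1] choose=4:
    emit(4) @ H1 ⇒ out+=4
    choose[2, 6] @ H3
      branch[0] choose=2:
        H0 returns 2
        H1 returns [4, 2]
        H2 returns ([4, 2], 0)
        H3 returns [([4, 2], 0)]
      branch[1] choose=6:
        H0 returns 6
        H1 returns [4, 6]
        H2 returns ([4, 6], 0)
        H3 returns [([4, 6], 0)]
  branch[2] choose=1:
    emit(1) @ H1 ⇒ out+=1
    choose[2, 6] @ H3
      branch[0] choose=2:
        H0 returns 2
        H1 returns [1, 2]
        H2 returns ([1, 2], 0)
        H3 returns [([1, 2], 0)]
      branch[1] choose=6:
        H0 returns 6
        H1 returns [1, 6]
        H2 returns ([1, 6], 0)
        H3 returns [([1, 6], 0)]
= [([6, 2], 0), ([6, 6], 0), ([4, 2], 0), ([4, 6], 0), ([1, 2], 0), ([1, 6], 0)]

Answer: 6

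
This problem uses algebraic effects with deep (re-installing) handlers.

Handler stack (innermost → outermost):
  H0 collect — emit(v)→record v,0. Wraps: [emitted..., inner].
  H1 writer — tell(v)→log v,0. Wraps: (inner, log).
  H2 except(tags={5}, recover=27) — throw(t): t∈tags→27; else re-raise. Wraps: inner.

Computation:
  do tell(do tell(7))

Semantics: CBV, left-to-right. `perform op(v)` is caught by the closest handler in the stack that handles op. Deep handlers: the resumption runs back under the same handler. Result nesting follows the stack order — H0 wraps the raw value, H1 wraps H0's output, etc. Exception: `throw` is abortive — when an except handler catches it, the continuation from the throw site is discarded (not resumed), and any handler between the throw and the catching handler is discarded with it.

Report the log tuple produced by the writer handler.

Answer: (7, 0)

Evaluation trace:
tell(7) @ H1 ⇒ log+=7
tell(0) @ H1 ⇒ log+=0
H0 returns [0]
H1 returns ([0], (7, 0))
H2 returns ([0], (7, 0))
= ([0], (7, 0))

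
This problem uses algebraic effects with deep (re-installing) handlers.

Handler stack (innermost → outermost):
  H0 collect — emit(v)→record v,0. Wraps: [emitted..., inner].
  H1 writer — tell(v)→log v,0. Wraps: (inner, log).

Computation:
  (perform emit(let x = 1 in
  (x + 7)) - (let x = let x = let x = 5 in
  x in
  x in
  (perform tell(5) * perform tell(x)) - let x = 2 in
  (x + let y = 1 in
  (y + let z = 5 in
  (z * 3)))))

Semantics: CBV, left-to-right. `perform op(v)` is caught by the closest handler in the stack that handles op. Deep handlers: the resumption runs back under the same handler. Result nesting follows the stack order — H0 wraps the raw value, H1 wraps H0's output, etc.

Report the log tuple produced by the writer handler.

Working:
emit(8) @ H0 ⇒ out+=8
tell(5) @ H1 ⇒ log+=5
tell(5) @ H1 ⇒ log+=5
H0 returns [8, 18]
H1 returns ([8, 18], (5, 5))
= ([8, 18], (5, 5))

Answer: (5, 5)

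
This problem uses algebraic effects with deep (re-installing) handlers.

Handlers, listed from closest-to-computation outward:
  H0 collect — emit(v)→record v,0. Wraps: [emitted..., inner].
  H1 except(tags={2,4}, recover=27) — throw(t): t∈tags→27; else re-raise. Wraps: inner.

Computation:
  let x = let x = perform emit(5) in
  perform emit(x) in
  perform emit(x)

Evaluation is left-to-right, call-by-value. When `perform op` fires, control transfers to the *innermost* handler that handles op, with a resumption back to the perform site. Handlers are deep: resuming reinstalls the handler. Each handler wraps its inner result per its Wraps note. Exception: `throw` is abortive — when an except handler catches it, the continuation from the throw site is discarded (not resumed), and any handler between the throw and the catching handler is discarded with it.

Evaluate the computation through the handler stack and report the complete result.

Answer: [5, 0, 0, 0]

Working:
emit(5) @ H0 ⇒ out+=5
emit(0) @ H0 ⇒ out+=0
emit(0) @ H0 ⇒ out+=0
H0 returns [5, 0, 0, 0]
H1 returns [5, 0, 0, 0]
= [5, 0, 0, 0]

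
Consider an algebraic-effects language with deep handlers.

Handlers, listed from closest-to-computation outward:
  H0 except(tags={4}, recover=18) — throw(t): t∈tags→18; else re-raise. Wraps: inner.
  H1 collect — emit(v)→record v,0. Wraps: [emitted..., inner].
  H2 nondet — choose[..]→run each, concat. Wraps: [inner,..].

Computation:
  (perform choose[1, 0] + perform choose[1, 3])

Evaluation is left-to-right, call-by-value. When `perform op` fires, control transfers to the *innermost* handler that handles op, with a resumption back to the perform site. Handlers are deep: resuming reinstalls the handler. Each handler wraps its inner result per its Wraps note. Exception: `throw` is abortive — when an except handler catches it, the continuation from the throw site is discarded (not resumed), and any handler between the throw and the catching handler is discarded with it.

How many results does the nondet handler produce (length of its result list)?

Working:
choose[1, 0] @ H2
  branch[0] choose=1:
    choose[1, 3] @ H2
      branch[0] choose=1:
        H0 returns 2
        H1 returns [2]
        H2 returns [[2]]
      branch[1] choose=3:
        H0 returns 4
        H1 returns [4]
        H2 returns [[4]]
  branch[1] choose=0:
    choose[1, 3] @ H2
      branch[0] choose=1:
        H0 returns 1
        H1 returns [1]
        H2 returns [[1]]
      branch[1] choose=3:
        H0 returns 3
        H1 returns [3]
        H2 returns [[3]]
= [[2], [4], [1], [3]]

Answer: 4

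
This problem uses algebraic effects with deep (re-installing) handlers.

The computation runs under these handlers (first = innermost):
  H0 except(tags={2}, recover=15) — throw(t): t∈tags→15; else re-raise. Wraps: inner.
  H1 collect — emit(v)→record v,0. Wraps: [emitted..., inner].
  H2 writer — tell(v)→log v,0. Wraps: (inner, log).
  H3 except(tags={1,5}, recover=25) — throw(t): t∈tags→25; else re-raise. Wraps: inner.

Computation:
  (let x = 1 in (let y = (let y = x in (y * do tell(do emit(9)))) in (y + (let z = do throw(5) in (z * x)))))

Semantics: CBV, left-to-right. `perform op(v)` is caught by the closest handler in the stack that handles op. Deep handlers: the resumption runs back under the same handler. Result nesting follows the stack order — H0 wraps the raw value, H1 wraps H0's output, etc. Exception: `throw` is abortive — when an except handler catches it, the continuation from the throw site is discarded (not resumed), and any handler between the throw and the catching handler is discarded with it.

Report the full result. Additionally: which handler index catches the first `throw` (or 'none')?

Step-by-step:
emit(9) @ H1 ⇒ out+=9
tell(0) @ H2 ⇒ log+=0
throw(5) @ H0 re-raised
throw(5) @ H3 caught ⇒ 25
= 25

Answer: 25 ; first throw caught by: H3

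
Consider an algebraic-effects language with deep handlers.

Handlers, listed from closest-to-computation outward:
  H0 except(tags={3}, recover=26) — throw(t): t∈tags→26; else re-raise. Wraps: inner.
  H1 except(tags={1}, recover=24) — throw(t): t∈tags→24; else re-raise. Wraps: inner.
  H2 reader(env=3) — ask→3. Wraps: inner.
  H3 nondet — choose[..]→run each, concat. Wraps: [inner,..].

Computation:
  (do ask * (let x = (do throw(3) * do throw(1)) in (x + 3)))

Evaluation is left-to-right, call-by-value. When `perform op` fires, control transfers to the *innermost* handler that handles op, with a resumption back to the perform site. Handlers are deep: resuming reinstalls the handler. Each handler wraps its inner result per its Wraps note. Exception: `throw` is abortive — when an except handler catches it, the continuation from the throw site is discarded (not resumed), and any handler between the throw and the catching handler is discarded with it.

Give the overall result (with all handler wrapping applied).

Answer: [26]

Step-by-step:
ask @ H2 ⇒ 3
throw(3) @ H0 caught ⇒ 26
H1 returns 26
H2 returns 26
H3 returns [26]
= [26]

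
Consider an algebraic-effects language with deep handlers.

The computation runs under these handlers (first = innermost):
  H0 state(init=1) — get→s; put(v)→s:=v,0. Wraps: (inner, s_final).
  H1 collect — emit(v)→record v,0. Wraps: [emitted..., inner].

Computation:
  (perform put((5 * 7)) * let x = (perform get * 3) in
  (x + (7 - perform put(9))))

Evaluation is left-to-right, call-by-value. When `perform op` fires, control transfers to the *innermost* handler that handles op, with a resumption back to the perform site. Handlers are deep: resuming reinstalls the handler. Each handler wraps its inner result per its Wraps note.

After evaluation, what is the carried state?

Answer: 9

Working:
put(35) @ H0 ⇒ s:=35
get @ H0 ⇒ 35
put(9) @ H0 ⇒ s:=9
H0 returns (0, 9)
H1 returns [(0, 9)]
= [(0, 9)]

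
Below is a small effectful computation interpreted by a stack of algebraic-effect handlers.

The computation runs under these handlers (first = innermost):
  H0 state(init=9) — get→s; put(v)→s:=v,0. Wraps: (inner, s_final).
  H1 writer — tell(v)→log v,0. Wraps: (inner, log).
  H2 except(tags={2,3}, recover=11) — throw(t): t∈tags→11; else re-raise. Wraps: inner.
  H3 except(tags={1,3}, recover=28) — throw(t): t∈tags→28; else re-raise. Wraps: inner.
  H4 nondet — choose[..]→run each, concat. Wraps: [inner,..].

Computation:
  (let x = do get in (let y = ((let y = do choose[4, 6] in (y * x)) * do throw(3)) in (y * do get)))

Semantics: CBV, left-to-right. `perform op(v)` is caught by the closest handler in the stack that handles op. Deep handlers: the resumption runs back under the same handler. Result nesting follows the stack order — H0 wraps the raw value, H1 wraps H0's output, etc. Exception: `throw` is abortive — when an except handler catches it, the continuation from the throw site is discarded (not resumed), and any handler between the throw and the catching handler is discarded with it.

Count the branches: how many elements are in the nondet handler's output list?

Answer: 2

Evaluation trace:
get @ H0 ⇒ 9
choose[4, 6] @ H4
  branch[0] choose=4:
    throw(3) @ H2 caught ⇒ 11
    H3 returns 11
    H4 returns [11]
  branch[1] choose=6:
    throw(3) @ H2 caught ⇒ 11
    H3 returns 11
    H4 returns [11]
= [11, 11]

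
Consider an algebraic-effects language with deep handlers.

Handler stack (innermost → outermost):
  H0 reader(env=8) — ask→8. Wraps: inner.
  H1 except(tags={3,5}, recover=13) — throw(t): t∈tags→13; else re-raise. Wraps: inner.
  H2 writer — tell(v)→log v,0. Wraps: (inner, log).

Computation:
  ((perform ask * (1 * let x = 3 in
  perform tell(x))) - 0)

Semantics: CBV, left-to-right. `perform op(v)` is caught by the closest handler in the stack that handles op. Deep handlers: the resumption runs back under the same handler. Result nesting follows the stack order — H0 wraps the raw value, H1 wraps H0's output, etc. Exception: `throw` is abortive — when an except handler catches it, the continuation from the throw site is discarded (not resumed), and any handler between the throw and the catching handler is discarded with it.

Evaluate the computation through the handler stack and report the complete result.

Working:
ask @ H0 ⇒ 8
tell(3) @ H2 ⇒ log+=3
H0 returns 0
H1 returns 0
H2 returns (0, (3))
= (0, (3))

Answer: (0, (3))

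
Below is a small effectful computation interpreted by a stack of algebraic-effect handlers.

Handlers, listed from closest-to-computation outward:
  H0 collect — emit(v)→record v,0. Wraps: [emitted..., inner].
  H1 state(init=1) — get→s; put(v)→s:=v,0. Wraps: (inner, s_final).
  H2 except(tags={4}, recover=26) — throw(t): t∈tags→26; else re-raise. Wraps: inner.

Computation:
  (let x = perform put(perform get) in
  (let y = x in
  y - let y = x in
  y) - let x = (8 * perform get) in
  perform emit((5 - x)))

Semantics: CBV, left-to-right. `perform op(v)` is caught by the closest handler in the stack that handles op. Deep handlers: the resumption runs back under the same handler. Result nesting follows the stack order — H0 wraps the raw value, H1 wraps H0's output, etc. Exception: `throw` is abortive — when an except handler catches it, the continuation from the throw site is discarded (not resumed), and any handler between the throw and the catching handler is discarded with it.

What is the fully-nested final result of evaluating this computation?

Answer: ([-3, 0], 1)

Working:
get @ H1 ⇒ 1
put(1) @ H1 ⇒ s:=1
get @ H1 ⇒ 1
emit(-3) @ H0 ⇒ out+=-3
H0 returns [-3, 0]
H1 returns ([-3, 0], 1)
H2 returns ([-3, 0], 1)
= ([-3, 0], 1)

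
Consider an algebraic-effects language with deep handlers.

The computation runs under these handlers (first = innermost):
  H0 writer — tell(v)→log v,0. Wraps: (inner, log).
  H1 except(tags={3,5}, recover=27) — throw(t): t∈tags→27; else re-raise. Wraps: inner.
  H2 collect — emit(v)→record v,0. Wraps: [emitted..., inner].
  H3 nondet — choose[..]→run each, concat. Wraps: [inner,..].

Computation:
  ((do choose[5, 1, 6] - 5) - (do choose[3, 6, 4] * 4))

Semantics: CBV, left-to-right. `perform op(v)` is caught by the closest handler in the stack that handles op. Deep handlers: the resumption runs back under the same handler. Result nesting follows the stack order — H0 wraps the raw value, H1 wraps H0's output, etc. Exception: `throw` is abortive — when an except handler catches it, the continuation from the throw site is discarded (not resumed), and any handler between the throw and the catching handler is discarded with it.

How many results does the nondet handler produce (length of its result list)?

Step-by-step:
choose[5, 1, 6] @ H3
  branch[0] choose=5:
    choose[3, 6, 4] @ H3
      branch[0] choose=3:
        H0 returns (-12, ())
        H1 returns (-12, ())
        H2 returns [(-12, ())]
        H3 returns [[(-12, ())]]
      branch[1] choose=6:
        H0 returns (-24, ())
        H1 returns (-24, ())
        H2 returns [(-24, ())]
        H3 returns [[(-24, ())]]
      branch[2] choose=4:
        H0 returns (-16, ())
        H1 returns (-16, ())
        H2 returns [(-16, ())]
        H3 returns [[(-16, ())]]
  branch[1] choose=1:
    choose[3, 6, 4] @ H3
      branch[0] choose=3:
        H0 returns (-16, ())
        H1 returns (-16, ())
        H2 returns [(-16, ())]
        H3 returns [[(-16, ())]]
      branch[1] choose=6:
        H0 returns (-28, ())
        H1 returns (-28, ())
        H2 returns [(-28, ())]
        H3 returns [[(-28, ())]]
      branch[2] choose=4:
        H0 returns (-20, ())
        H1 returns (-20, ())
        H2 returns [(-20, ())]
        H3 returns [[(-20, ())]]
  branch[2] choose=6:
    choose[3, 6, 4] @ H3
      branch[0] choose=3:
        H0 returns (-11, ())
        H1 returns (-11, ())
        H2 returns [(-11, ())]
        H3 returns [[(-11, ())]]
      branch[1] choose=6:
        H0 returns (-23, ())
        H1 returns (-23, ())
        H2 returns [(-23, ())]
        H3 returns [[(-23, ())]]
      branch[2] choose=4:
        H0 returns (-15, ())
        H1 returns (-15, ())
        H2 returns [(-15, ())]
        H3 returns [[(-15, ())]]
= [[(-12, ())], [(-24, ())], [(-16, ())], [(-16, ())], [(-28, ())], [(-20, ())], [(-11, ())], [(-23, ())], [(-15, ())]]

Answer: 9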